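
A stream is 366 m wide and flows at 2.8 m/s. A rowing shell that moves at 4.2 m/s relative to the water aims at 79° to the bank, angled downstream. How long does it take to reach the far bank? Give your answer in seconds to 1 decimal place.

88.8 s

The component of the rowing shell's velocity perpendicular to the bank is 4.2 × sin 79° = 4.123 m/s.
The flow acts along the bank and has no component across it.
Time = 366 / 4.123 = 88.774 s.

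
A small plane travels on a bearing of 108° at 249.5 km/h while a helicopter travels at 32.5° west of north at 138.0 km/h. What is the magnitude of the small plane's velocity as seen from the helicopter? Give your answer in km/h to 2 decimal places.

366.65 km/h

Taking east as x and north as y: small plane velocity = (237.289, -77.100) km/h; helicopter velocity = (-74.147, 116.388) km/h.
Velocity of small plane relative to helicopter = (237.289, -77.100) − (-74.147, 116.388) = (311.436, -193.488) km/h.
Magnitude = |(311.436, -193.488)| = 366.647 km/h.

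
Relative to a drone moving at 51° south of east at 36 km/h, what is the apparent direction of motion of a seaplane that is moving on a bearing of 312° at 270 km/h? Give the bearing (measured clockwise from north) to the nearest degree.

313°

Taking east as x and north as y: seaplane velocity = (-200.649, 180.665) km/h; drone velocity = (22.656, -27.977) km/h.
Velocity of seaplane relative to drone = (-200.649, 180.665) − (22.656, -27.977) = (-223.305, 208.643) km/h.
Bearing = atan2(-223.30, 208.64) = 313.06° clockwise from north.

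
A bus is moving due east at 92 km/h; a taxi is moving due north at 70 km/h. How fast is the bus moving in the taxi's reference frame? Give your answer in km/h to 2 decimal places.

115.60 km/h

Taking east as x and north as y: bus velocity = (92.000, 0.000) km/h; taxi velocity = (0.000, 70.000) km/h.
Velocity of bus relative to taxi = (92.000, 0.000) − (0.000, 70.000) = (92.000, -70.000) km/h.
Magnitude = |(92.000, -70.000)| = 115.603 km/h.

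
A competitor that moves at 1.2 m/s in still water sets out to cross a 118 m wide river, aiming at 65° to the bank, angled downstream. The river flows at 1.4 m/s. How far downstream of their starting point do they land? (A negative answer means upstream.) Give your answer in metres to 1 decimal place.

Perpendicular speed = 1.088 m/s; crossing time = 118 / 1.088 = 108.499 s.
Net downstream speed = 1.907 m/s.
Drift = 1.907 × 108.499 = 206.923 m (downstream).

206.9 m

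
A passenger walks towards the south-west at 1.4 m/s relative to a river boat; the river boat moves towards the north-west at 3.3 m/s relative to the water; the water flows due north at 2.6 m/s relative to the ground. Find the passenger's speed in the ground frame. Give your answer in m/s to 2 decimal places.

5.16 m/s

In east/north components (m/s): passenger relative to river boat = (-0.990, -0.990); river boat relative to water = (-2.333, 2.333); water relative to ground = (0.000, 2.600).
Sum = (-3.323, 3.944) m/s.
Speed = |(-3.323, 3.944)| = 5.157 m/s.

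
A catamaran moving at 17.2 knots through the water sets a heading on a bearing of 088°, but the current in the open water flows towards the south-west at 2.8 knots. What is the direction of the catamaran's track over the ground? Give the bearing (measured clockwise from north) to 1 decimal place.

Taking east as x and north as y: velocity relative to the water = (17.190, 0.600) knots; the water relative to ground = (-1.980, -1.980) knots.
Velocity relative to ground = (17.190, 0.600) + (-1.980, -1.980) = (15.210, -1.380) knots.
Bearing = atan2(15.21, -1.38) = 95.18° clockwise from north.

095.2°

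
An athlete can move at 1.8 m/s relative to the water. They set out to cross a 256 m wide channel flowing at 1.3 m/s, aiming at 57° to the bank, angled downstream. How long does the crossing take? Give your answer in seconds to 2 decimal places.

169.58 s

The component of the athlete's velocity perpendicular to the bank is 1.8 × sin 57° = 1.510 m/s.
Only the cross-stream component determines the crossing time; the current contributes nothing perpendicular to the bank.
Time = 256 / 1.510 = 169.581 s.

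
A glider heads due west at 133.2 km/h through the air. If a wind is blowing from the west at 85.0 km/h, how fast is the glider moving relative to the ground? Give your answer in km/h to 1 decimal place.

48.2 km/h

Taking east as x and north as y: velocity relative to the air = (-133.200, 0.000) km/h; the air relative to ground = (85.000, 0.000) km/h.
Velocity relative to ground = (-133.200, 0.000) + (85.000, 0.000) = (-48.200, 0.000) km/h.
Speed = |(-48.200, 0.000)| = 48.200 km/h.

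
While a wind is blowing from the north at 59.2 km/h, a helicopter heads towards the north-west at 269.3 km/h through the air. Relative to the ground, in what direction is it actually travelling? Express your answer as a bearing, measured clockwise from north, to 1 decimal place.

Taking east as x and north as y: velocity relative to the air = (-190.424, 190.424) km/h; the air relative to ground = (0.000, -59.200) km/h.
Velocity relative to ground = (-190.424, 190.424) + (0.000, -59.200) = (-190.424, 131.224) km/h.
Bearing = atan2(-190.42, 131.22) = 304.57° clockwise from north.

304.6°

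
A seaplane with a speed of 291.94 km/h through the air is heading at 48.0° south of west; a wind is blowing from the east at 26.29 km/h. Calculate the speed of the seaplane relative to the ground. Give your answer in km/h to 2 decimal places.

Taking east as x and north as y: velocity relative to the air = (-195.346, -216.954) km/h; the air relative to ground = (-26.290, 0.000) km/h.
Velocity relative to ground = (-195.346, -216.954) + (-26.290, 0.000) = (-221.636, -216.954) km/h.
Speed = |(-221.636, -216.954)| = 310.147 km/h.

310.15 km/h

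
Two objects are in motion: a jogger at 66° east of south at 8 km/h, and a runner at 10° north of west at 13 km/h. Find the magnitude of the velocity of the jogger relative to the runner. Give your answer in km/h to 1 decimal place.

Taking east as x and north as y: jogger velocity = (7.308, -3.254) km/h; runner velocity = (-12.803, 2.257) km/h.
Velocity of jogger relative to runner = (7.308, -3.254) − (-12.803, 2.257) = (20.111, -5.511) km/h.
Magnitude = |(20.111, -5.511)| = 20.852 km/h.

20.9 km/h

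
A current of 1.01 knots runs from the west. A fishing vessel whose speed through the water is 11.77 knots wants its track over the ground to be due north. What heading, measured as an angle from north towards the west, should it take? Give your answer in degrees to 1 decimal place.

4.9°

The current pushes perpendicular to the desired track; the heading must have a component into the current equal to 1.01 knots: 11.77 sin θ = 1.01.
sin θ = 0.0858, so θ = 4.923°.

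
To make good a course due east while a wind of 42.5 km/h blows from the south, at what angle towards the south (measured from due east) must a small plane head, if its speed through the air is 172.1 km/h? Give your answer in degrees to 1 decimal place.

14.3°

The wind pushes perpendicular to the desired track; the heading must have a component into the wind equal to 42.5 km/h: 172.1 sin θ = 42.5.
sin θ = 0.2469, so θ = 14.297°.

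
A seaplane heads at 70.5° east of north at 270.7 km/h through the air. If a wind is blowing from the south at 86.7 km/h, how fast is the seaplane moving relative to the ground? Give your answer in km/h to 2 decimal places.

310.59 km/h

Taking east as x and north as y: velocity relative to the air = (255.173, 90.362) km/h; the air relative to ground = (0.000, 86.700) km/h.
Velocity relative to ground = (255.173, 90.362) + (0.000, 86.700) = (255.173, 177.062) km/h.
Speed = |(255.173, 177.062)| = 310.587 km/h.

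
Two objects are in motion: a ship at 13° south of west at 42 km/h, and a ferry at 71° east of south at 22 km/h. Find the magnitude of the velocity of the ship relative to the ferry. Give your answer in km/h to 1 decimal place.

61.8 km/h

Taking east as x and north as y: ship velocity = (-40.924, -9.448) km/h; ferry velocity = (20.801, -7.162) km/h.
Velocity of ship relative to ferry = (-40.924, -9.448) − (20.801, -7.162) = (-61.725, -2.285) km/h.
Magnitude = |(-61.725, -2.285)| = 61.767 km/h.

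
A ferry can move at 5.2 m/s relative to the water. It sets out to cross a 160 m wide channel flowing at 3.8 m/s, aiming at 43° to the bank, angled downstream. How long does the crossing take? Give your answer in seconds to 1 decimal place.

The component of the ferry's velocity perpendicular to the bank is 5.2 × sin 43° = 3.546 m/s.
The flow acts along the bank and has no component across it.
Time = 160 / 3.546 = 45.116 s.

45.1 s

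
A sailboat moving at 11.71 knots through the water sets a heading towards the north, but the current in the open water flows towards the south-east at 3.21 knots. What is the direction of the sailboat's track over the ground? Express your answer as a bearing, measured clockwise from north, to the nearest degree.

014°

Taking east as x and north as y: velocity relative to the water = (0.000, 11.710) knots; the water relative to ground = (2.270, -2.270) knots.
Velocity relative to ground = (0.000, 11.710) + (2.270, -2.270) = (2.270, 9.440) knots.
Bearing = atan2(2.27, 9.44) = 13.52° clockwise from north.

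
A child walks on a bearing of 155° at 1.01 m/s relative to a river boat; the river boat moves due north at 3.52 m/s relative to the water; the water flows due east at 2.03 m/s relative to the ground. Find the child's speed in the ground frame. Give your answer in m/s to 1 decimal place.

In east/north components (m/s): child relative to river boat = (0.427, -0.915); river boat relative to water = (0.000, 3.520); water relative to ground = (2.030, 0.000).
Sum = (2.457, 2.605) m/s.
Speed = |(2.457, 2.605)| = 3.581 m/s.

3.6 m/s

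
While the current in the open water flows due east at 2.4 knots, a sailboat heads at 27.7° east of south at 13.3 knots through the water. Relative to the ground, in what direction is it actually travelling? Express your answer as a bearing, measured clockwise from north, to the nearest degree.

144°

Taking east as x and north as y: velocity relative to the water = (6.182, -11.776) knots; the water relative to ground = (2.400, 0.000) knots.
Velocity relative to ground = (6.182, -11.776) + (2.400, 0.000) = (8.582, -11.776) knots.
Bearing = atan2(8.58, -11.78) = 143.91° clockwise from north.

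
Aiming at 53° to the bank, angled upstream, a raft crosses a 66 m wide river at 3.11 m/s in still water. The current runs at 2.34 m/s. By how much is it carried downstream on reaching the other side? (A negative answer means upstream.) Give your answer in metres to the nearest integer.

Perpendicular speed = 2.484 m/s; crossing time = 66 / 2.484 = 26.573 s.
Net downstream speed = 0.468 m/s.
Drift = 0.468 × 26.573 = 12.445 m (downstream).

12 m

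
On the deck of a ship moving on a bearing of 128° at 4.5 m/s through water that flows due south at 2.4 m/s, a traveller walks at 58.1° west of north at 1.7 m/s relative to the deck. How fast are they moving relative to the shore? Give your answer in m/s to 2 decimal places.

4.76 m/s

In east/north components (m/s): traveller relative to ship = (-1.443, 0.898); ship relative to water = (3.546, -2.770); water relative to ground = (0.000, -2.400).
Sum = (2.103, -4.272) m/s.
Speed = |(2.103, -4.272)| = 4.762 m/s.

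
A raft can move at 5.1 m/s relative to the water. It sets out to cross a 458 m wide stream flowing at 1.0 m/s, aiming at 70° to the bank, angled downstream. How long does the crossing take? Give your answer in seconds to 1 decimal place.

The component of the raft's velocity perpendicular to the bank is 5.1 × sin 70° = 4.792 m/s.
Only the cross-stream component determines the crossing time; the current contributes nothing perpendicular to the bank.
Time = 458 / 4.792 = 95.567 s.

95.6 s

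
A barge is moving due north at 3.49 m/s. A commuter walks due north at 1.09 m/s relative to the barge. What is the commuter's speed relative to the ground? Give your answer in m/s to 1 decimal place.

4.6 m/s

Taking east as x and north as y: barge velocity = (0.000, 3.490) m/s; commuter velocity relative to barge = (0.000, 1.090) m/s.
Velocity relative to ground = (0.000, 3.490) + (0.000, 1.090) = (0.000, 4.580) m/s.
Speed = |(0.000, 4.580)| = 4.580 m/s.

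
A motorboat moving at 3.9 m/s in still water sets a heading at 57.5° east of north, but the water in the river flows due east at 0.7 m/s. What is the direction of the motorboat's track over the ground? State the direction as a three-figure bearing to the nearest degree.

062°

Taking east as x and north as y: velocity relative to the water = (3.289, 2.095) m/s; the water relative to ground = (0.700, 0.000) m/s.
Velocity relative to ground = (3.289, 2.095) + (0.700, 0.000) = (3.989, 2.095) m/s.
Bearing = atan2(3.99, 2.10) = 62.29° clockwise from north.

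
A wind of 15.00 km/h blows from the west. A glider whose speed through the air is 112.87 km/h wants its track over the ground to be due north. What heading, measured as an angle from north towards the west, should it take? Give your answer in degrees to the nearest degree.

The wind pushes perpendicular to the desired track; the heading must have a component into the wind equal to 15.00 km/h: 112.87 sin θ = 15.00.
sin θ = 0.1329, so θ = 7.637°.

8°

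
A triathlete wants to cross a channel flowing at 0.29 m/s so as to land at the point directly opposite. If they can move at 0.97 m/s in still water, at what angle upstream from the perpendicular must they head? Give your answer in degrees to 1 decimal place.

To cancel the current, the upstream component of the triathlete's velocity must equal the flow: 0.97 sin θ = 0.29.
sin θ = 0.29 / 0.97 = 0.2990.
θ = arcsin(0.2990) = 17.396°.

17.4°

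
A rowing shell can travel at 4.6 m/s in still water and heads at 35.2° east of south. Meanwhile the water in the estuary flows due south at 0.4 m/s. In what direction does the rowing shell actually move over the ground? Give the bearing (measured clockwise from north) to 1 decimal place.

Taking east as x and north as y: velocity relative to the water = (2.652, -3.759) m/s; the water relative to ground = (0.000, -0.400) m/s.
Velocity relative to ground = (2.652, -3.759) + (0.000, -0.400) = (2.652, -4.159) m/s.
Bearing = atan2(2.65, -4.16) = 147.48° clockwise from north.

147.5°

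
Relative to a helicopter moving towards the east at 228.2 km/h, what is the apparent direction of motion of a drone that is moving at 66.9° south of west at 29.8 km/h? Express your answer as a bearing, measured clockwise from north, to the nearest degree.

263°

Taking east as x and north as y: drone velocity = (-11.692, -27.411) km/h; helicopter velocity = (228.200, 0.000) km/h.
Velocity of drone relative to helicopter = (-11.692, -27.411) − (228.200, 0.000) = (-239.892, -27.411) km/h.
Bearing = atan2(-239.89, -27.41) = 263.48° clockwise from north.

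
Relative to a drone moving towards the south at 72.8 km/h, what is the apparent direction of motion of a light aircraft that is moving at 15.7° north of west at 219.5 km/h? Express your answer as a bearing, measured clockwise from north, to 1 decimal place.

302.0°

Taking east as x and north as y: light aircraft velocity = (-211.311, 59.397) km/h; drone velocity = (0.000, -72.800) km/h.
Velocity of light aircraft relative to drone = (-211.311, 59.397) − (0.000, -72.800) = (-211.311, 132.197) km/h.
Bearing = atan2(-211.31, 132.20) = 302.03° clockwise from north.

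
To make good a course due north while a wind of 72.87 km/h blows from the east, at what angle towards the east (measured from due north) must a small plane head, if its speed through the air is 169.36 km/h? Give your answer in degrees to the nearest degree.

25°

The wind pushes perpendicular to the desired track; the heading must have a component into the wind equal to 72.87 km/h: 169.36 sin θ = 72.87.
sin θ = 0.4303, so θ = 25.484°.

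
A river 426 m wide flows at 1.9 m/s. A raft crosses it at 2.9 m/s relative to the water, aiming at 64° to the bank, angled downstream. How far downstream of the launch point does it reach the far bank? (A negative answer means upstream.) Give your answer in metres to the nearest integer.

518 m

Perpendicular speed = 2.607 m/s; crossing time = 426 / 2.607 = 163.437 s.
Net downstream speed = 3.171 m/s.
Drift = 3.171 × 163.437 = 518.305 m (downstream).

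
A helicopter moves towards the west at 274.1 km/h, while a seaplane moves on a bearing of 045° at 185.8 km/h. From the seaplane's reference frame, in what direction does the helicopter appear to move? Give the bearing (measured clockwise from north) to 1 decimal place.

252.0°

Taking east as x and north as y: helicopter velocity = (-274.100, 0.000) km/h; seaplane velocity = (131.380, 131.380) km/h.
Velocity of helicopter relative to seaplane = (-274.100, 0.000) − (131.380, 131.380) = (-405.480, -131.380) km/h.
Bearing = atan2(-405.48, -131.38) = 252.05° clockwise from north.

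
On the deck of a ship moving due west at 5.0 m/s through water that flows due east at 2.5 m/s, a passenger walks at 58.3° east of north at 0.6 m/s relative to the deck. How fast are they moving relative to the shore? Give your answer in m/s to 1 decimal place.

2.0 m/s

In east/north components (m/s): passenger relative to ship = (0.510, 0.315); ship relative to water = (-5.000, 0.000); water relative to ground = (2.500, 0.000).
Sum = (-1.990, 0.315) m/s.
Speed = |(-1.990, 0.315)| = 2.014 m/s.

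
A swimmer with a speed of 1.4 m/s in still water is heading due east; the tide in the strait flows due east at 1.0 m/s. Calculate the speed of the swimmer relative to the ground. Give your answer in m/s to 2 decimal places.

2.40 m/s

Taking east as x and north as y: velocity relative to the water = (1.400, 0.000) m/s; the water relative to ground = (1.000, 0.000) m/s.
Velocity relative to ground = (1.400, 0.000) + (1.000, 0.000) = (2.400, 0.000) m/s.
Speed = |(2.400, 0.000)| = 2.400 m/s.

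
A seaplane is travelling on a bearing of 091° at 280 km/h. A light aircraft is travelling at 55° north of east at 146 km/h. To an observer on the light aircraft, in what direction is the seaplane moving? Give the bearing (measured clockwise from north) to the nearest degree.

Taking east as x and north as y: seaplane velocity = (279.957, -4.887) km/h; light aircraft velocity = (83.742, 119.596) km/h.
Velocity of seaplane relative to light aircraft = (279.957, -4.887) − (83.742, 119.596) = (196.215, -124.483) km/h.
Bearing = atan2(196.22, -124.48) = 122.39° clockwise from north.

122°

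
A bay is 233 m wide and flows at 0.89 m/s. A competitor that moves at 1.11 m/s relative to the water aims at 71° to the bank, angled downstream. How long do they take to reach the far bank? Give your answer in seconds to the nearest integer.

222 s

The component of the competitor's velocity perpendicular to the bank is 1.11 × sin 71° = 1.050 m/s.
The current is parallel to the bank, so it does not affect the crossing time.
Time = 233 / 1.050 = 222.005 s.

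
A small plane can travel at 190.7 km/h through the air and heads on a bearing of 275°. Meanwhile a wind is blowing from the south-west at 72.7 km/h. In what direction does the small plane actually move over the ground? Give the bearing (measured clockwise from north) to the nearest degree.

Taking east as x and north as y: velocity relative to the air = (-189.974, 16.621) km/h; the air relative to ground = (51.407, 51.407) km/h.
Velocity relative to ground = (-189.974, 16.621) + (51.407, 51.407) = (-138.568, 68.027) km/h.
Bearing = atan2(-138.57, 68.03) = 296.15° clockwise from north.

296°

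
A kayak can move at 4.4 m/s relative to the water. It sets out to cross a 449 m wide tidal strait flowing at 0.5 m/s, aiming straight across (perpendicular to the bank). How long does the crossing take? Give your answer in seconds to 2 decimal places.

The component of the kayak's velocity perpendicular to the bank is 4.4 m/s.
The flow acts along the bank and has no component across it.
Time = 449 / 4.400 = 102.045 s.

102.05 s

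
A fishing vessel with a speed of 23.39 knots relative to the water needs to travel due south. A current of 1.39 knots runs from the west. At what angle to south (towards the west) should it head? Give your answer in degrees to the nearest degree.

3°

The current pushes perpendicular to the desired track; the heading must have a component into the current equal to 1.39 knots: 23.39 sin θ = 1.39.
sin θ = 0.0594, so θ = 3.407°.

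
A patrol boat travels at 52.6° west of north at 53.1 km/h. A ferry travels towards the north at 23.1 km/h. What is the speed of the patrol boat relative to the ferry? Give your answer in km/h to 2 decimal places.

Taking east as x and north as y: patrol boat velocity = (-42.183, 32.252) km/h; ferry velocity = (0.000, 23.100) km/h.
Velocity of patrol boat relative to ferry = (-42.183, 32.252) − (0.000, 23.100) = (-42.183, 9.152) km/h.
Magnitude = |(-42.183, 9.152)| = 43.165 km/h.

43.16 km/h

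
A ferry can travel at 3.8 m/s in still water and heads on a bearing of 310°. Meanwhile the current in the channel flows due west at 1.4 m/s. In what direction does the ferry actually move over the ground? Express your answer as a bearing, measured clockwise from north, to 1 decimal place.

299.5°

Taking east as x and north as y: velocity relative to the water = (-2.911, 2.443) m/s; the water relative to ground = (-1.400, 0.000) m/s.
Velocity relative to ground = (-2.911, 2.443) + (-1.400, 0.000) = (-4.311, 2.443) m/s.
Bearing = atan2(-4.31, 2.44) = 299.54° clockwise from north.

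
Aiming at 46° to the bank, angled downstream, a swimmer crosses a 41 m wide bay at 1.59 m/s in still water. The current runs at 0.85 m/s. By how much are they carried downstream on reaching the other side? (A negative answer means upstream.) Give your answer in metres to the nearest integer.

70 m

Perpendicular speed = 1.144 m/s; crossing time = 41 / 1.144 = 35.847 s.
Net downstream speed = 1.955 m/s.
Drift = 1.955 × 35.847 = 70.063 m (downstream).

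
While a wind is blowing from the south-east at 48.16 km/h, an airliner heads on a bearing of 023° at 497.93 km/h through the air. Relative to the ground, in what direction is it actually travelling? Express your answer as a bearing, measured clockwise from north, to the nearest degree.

018°

Taking east as x and north as y: velocity relative to the air = (194.557, 458.347) km/h; the air relative to ground = (-34.054, 34.054) km/h.
Velocity relative to ground = (194.557, 458.347) + (-34.054, 34.054) = (160.502, 492.401) km/h.
Bearing = atan2(160.50, 492.40) = 18.05° clockwise from north.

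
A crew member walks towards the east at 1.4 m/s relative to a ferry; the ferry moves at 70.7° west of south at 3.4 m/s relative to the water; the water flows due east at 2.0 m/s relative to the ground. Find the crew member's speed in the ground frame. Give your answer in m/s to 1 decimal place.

In east/north components (m/s): crew member relative to ferry = (1.400, 0.000); ferry relative to water = (-3.209, -1.124); water relative to ground = (2.000, 0.000).
Sum = (0.191, -1.124) m/s.
Speed = |(0.191, -1.124)| = 1.140 m/s.

1.1 m/s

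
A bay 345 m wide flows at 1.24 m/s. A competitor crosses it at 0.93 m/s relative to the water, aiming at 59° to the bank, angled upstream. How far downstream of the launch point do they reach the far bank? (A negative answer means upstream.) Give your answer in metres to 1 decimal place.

Perpendicular speed = 0.797 m/s; crossing time = 345 / 0.797 = 432.783 s.
Net downstream speed = 0.761 m/s.
Drift = 0.761 × 432.783 = 329.354 m (downstream).

329.4 m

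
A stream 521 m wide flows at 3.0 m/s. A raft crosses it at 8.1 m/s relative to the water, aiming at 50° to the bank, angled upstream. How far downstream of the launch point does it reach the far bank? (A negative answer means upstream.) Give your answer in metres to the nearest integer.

-185 m

Perpendicular speed = 6.205 m/s; crossing time = 521 / 6.205 = 83.965 s.
Net downstream speed = -2.207 m/s.
Drift = -2.207 × 83.965 = -185.276 m (upstream).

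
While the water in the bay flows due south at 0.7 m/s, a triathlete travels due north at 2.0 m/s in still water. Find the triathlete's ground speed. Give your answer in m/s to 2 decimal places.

1.30 m/s

Taking east as x and north as y: velocity relative to the water = (0.000, 2.000) m/s; the water relative to ground = (0.000, -0.700) m/s.
Velocity relative to ground = (0.000, 2.000) + (0.000, -0.700) = (0.000, 1.300) m/s.
Speed = |(0.000, 1.300)| = 1.300 m/s.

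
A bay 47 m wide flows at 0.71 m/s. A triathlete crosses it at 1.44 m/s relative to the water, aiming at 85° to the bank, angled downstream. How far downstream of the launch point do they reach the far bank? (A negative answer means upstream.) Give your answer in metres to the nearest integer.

27 m

Perpendicular speed = 1.435 m/s; crossing time = 47 / 1.435 = 32.764 s.
Net downstream speed = 0.836 m/s.
Drift = 0.836 × 32.764 = 27.374 m (downstream).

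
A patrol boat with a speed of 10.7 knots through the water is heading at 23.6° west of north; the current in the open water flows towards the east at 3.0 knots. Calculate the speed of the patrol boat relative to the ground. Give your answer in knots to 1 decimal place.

Taking east as x and north as y: velocity relative to the water = (-4.284, 9.805) knots; the water relative to ground = (3.000, 0.000) knots.
Velocity relative to ground = (-4.284, 9.805) + (3.000, 0.000) = (-1.284, 9.805) knots.
Speed = |(-1.284, 9.805)| = 9.889 knots.

9.9 knots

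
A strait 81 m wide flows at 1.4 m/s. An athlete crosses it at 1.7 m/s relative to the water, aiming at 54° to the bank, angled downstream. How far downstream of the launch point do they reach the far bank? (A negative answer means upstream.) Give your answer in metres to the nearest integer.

141 m

Perpendicular speed = 1.375 m/s; crossing time = 81 / 1.375 = 58.895 s.
Net downstream speed = 2.399 m/s.
Drift = 2.399 × 58.895 = 141.303 m (downstream).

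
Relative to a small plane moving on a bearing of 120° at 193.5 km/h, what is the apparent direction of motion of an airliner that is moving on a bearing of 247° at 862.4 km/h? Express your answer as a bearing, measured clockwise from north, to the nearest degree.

256°

Taking east as x and north as y: airliner velocity = (-793.843, -336.967) km/h; small plane velocity = (167.576, -96.750) km/h.
Velocity of airliner relative to small plane = (-793.843, -336.967) − (167.576, -96.750) = (-961.419, -240.217) km/h.
Bearing = atan2(-961.42, -240.22) = 255.97° clockwise from north.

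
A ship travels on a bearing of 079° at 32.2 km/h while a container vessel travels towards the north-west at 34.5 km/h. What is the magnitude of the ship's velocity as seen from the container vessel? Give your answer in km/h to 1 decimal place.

58.9 km/h

Taking east as x and north as y: ship velocity = (31.608, 6.144) km/h; container vessel velocity = (-24.395, 24.395) km/h.
Velocity of ship relative to container vessel = (31.608, 6.144) − (-24.395, 24.395) = (56.004, -18.251) km/h.
Magnitude = |(56.004, -18.251)| = 58.903 km/h.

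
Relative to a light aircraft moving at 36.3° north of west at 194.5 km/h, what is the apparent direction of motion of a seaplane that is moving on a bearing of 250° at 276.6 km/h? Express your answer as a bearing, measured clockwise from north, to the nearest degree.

206°

Taking east as x and north as y: seaplane velocity = (-259.919, -94.603) km/h; light aircraft velocity = (-156.753, 115.147) km/h.
Velocity of seaplane relative to light aircraft = (-259.919, -94.603) − (-156.753, 115.147) = (-103.166, -209.749) km/h.
Bearing = atan2(-103.17, -209.75) = 206.19° clockwise from north.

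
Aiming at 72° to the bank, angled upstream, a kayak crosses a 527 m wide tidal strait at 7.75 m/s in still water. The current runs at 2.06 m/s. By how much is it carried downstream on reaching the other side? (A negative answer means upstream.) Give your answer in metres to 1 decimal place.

Perpendicular speed = 7.371 m/s; crossing time = 527 / 7.371 = 71.499 s.
Net downstream speed = -0.335 m/s.
Drift = -0.335 × 71.499 = -23.944 m (upstream).

-23.9 m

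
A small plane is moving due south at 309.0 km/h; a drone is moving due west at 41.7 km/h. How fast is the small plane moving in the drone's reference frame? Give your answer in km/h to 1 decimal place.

311.8 km/h

Taking east as x and north as y: small plane velocity = (0.000, -309.000) km/h; drone velocity = (-41.700, 0.000) km/h.
Velocity of small plane relative to drone = (0.000, -309.000) − (-41.700, 0.000) = (41.700, -309.000) km/h.
Magnitude = |(41.700, -309.000)| = 311.801 km/h.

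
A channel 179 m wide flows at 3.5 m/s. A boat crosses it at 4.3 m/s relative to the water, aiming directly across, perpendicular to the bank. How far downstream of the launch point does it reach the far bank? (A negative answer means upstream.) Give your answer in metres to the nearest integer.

Perpendicular speed = 4.300 m/s; crossing time = 179 / 4.300 = 41.628 s.
Net downstream speed = 3.500 m/s.
Drift = 3.500 × 41.628 = 145.698 m (downstream).

146 m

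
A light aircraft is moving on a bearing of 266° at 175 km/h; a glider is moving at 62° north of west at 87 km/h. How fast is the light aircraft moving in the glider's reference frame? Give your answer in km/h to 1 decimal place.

Taking east as x and north as y: light aircraft velocity = (-174.574, -12.207) km/h; glider velocity = (-40.844, 76.816) km/h.
Velocity of light aircraft relative to glider = (-174.574, -12.207) − (-40.844, 76.816) = (-133.730, -89.024) km/h.
Magnitude = |(-133.730, -89.024)| = 160.651 km/h.

160.7 km/h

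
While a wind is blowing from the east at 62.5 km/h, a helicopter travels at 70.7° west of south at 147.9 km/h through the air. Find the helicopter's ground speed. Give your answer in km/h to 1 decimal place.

207.9 km/h

Taking east as x and north as y: velocity relative to the air = (-139.588, -48.883) km/h; the air relative to ground = (-62.500, 0.000) km/h.
Velocity relative to ground = (-139.588, -48.883) + (-62.500, 0.000) = (-202.088, -48.883) km/h.
Speed = |(-202.088, -48.883)| = 207.916 km/h.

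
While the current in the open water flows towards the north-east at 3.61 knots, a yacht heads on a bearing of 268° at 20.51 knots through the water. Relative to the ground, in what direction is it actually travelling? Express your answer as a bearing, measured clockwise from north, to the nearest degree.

276°

Taking east as x and north as y: velocity relative to the water = (-20.498, -0.716) knots; the water relative to ground = (2.553, 2.553) knots.
Velocity relative to ground = (-20.498, -0.716) + (2.553, 2.553) = (-17.945, 1.837) knots.
Bearing = atan2(-17.94, 1.84) = 275.84° clockwise from north.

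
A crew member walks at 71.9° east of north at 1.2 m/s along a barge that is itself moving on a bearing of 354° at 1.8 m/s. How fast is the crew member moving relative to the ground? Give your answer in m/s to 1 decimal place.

Taking east as x and north as y: barge velocity = (-0.188, 1.790) m/s; crew member velocity relative to barge = (1.141, 0.373) m/s.
Velocity relative to ground = (-0.188, 1.790) + (1.141, 0.373) = (0.952, 2.163) m/s.
Speed = |(0.952, 2.163)| = 2.363 m/s.

2.4 m/s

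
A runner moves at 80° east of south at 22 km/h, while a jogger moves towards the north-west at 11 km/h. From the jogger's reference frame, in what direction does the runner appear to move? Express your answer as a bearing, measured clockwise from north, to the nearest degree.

Taking east as x and north as y: runner velocity = (21.666, -3.820) km/h; jogger velocity = (-7.778, 7.778) km/h.
Velocity of runner relative to jogger = (21.666, -3.820) − (-7.778, 7.778) = (29.444, -11.598) km/h.
Bearing = atan2(29.44, -11.60) = 111.50° clockwise from north.

112°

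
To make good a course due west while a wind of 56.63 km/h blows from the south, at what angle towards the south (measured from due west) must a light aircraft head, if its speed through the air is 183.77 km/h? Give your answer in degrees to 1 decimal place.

17.9°

The wind pushes perpendicular to the desired track; the heading must have a component into the wind equal to 56.63 km/h: 183.77 sin θ = 56.63.
sin θ = 0.3082, so θ = 17.948°.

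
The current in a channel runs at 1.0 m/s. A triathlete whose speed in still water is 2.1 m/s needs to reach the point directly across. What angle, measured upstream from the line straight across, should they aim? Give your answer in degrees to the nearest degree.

28°

To cancel the current, the upstream component of the triathlete's velocity must equal the flow: 2.1 sin θ = 1.0.
sin θ = 1.0 / 2.1 = 0.4762.
θ = arcsin(0.4762) = 28.437°.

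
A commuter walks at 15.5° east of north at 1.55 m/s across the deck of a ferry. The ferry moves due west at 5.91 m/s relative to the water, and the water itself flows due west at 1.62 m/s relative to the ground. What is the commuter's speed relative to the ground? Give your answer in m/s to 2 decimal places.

In east/north components (m/s): commuter relative to ferry = (0.414, 1.494); ferry relative to water = (-5.910, 0.000); water relative to ground = (-1.620, 0.000).
Sum = (-7.116, 1.494) m/s.
Speed = |(-7.116, 1.494)| = 7.271 m/s.

7.27 m/s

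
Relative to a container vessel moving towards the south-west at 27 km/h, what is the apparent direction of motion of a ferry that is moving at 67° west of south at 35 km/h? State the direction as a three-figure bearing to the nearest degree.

292°

Taking east as x and north as y: ferry velocity = (-32.218, -13.676) km/h; container vessel velocity = (-19.092, -19.092) km/h.
Velocity of ferry relative to container vessel = (-32.218, -13.676) − (-19.092, -19.092) = (-13.126, 5.416) km/h.
Bearing = atan2(-13.13, 5.42) = 292.42° clockwise from north.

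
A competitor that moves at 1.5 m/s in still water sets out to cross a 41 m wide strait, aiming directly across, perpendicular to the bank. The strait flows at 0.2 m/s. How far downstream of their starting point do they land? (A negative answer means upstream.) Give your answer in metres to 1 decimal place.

Perpendicular speed = 1.500 m/s; crossing time = 41 / 1.500 = 27.333 s.
Net downstream speed = 0.200 m/s.
Drift = 0.200 × 27.333 = 5.467 m (downstream).

5.5 m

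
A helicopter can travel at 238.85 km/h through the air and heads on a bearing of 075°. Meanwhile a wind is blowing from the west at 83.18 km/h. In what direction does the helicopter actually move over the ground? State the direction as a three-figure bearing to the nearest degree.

Taking east as x and north as y: velocity relative to the air = (230.711, 61.819) km/h; the air relative to ground = (83.180, 0.000) km/h.
Velocity relative to ground = (230.711, 61.819) + (83.180, 0.000) = (313.891, 61.819) km/h.
Bearing = atan2(313.89, 61.82) = 78.86° clockwise from north.

079°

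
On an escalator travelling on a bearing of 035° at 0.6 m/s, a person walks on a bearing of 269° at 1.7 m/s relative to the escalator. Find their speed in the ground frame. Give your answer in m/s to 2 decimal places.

1.43 m/s

Taking east as x and north as y: escalator velocity = (0.344, 0.491) m/s; person velocity relative to escalator = (-1.700, -0.030) m/s.
Velocity relative to ground = (0.344, 0.491) + (-1.700, -0.030) = (-1.356, 0.462) m/s.
Speed = |(-1.356, 0.462)| = 1.432 m/s.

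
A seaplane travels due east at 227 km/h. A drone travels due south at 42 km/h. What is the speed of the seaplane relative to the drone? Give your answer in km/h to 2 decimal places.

Taking east as x and north as y: seaplane velocity = (227.000, 0.000) km/h; drone velocity = (0.000, -42.000) km/h.
Velocity of seaplane relative to drone = (227.000, 0.000) − (0.000, -42.000) = (227.000, 42.000) km/h.
Magnitude = |(227.000, 42.000)| = 230.853 km/h.

230.85 km/h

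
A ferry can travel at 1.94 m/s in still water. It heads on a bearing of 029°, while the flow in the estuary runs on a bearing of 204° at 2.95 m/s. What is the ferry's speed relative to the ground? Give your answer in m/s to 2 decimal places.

Taking east as x and north as y: velocity relative to the water = (0.941, 1.697) m/s; the water relative to ground = (-1.200, -2.695) m/s.
Velocity relative to ground = (0.941, 1.697) + (-1.200, -2.695) = (-0.259, -0.998) m/s.
Speed = |(-0.259, -0.998)| = 1.031 m/s.

1.03 m/s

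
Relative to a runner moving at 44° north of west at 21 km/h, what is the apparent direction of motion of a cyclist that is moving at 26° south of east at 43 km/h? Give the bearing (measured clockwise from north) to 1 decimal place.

121.9°

Taking east as x and north as y: cyclist velocity = (38.648, -18.850) km/h; runner velocity = (-15.106, 14.588) km/h.
Velocity of cyclist relative to runner = (38.648, -18.850) − (-15.106, 14.588) = (53.754, -33.438) km/h.
Bearing = atan2(53.75, -33.44) = 121.88° clockwise from north.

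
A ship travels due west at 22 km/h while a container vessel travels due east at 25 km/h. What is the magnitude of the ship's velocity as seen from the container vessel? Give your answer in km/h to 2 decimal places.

Taking east as x and north as y: ship velocity = (-22.000, 0.000) km/h; container vessel velocity = (25.000, 0.000) km/h.
Velocity of ship relative to container vessel = (-22.000, 0.000) − (25.000, 0.000) = (-47.000, 0.000) km/h.
Magnitude = |(-47.000, 0.000)| = 47.000 km/h.

47.00 km/h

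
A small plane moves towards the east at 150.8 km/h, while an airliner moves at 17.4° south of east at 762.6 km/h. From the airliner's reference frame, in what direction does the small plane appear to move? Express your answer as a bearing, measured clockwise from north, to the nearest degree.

292°

Taking east as x and north as y: small plane velocity = (150.800, 0.000) km/h; airliner velocity = (727.704, -228.049) km/h.
Velocity of small plane relative to airliner = (150.800, 0.000) − (727.704, -228.049) = (-576.904, 228.049) km/h.
Bearing = atan2(-576.90, 228.05) = 291.57° clockwise from north.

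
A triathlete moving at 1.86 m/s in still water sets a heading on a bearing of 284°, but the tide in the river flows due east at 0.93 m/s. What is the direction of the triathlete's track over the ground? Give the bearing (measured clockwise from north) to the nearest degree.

Taking east as x and north as y: velocity relative to the water = (-1.805, 0.450) m/s; the water relative to ground = (0.930, 0.000) m/s.
Velocity relative to ground = (-1.805, 0.450) + (0.930, 0.000) = (-0.875, 0.450) m/s.
Bearing = atan2(-0.87, 0.45) = 297.22° clockwise from north.

297°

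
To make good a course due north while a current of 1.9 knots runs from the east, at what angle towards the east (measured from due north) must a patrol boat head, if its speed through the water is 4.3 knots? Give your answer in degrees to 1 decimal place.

The current pushes perpendicular to the desired track; the heading must have a component into the current equal to 1.9 knots: 4.3 sin θ = 1.9.
sin θ = 0.4419, so θ = 26.223°.

26.2°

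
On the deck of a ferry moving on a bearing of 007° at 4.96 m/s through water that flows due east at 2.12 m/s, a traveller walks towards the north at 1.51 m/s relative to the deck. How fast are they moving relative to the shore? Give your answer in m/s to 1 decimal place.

7.0 m/s

In east/north components (m/s): traveller relative to ferry = (0.000, 1.510); ferry relative to water = (0.604, 4.923); water relative to ground = (2.120, 0.000).
Sum = (2.724, 6.433) m/s.
Speed = |(2.724, 6.433)| = 6.986 m/s.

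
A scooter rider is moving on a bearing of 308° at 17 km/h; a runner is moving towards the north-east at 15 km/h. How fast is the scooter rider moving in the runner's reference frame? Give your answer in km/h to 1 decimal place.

Taking east as x and north as y: scooter rider velocity = (-13.396, 10.466) km/h; runner velocity = (10.607, 10.607) km/h.
Velocity of scooter rider relative to runner = (-13.396, 10.466) − (10.607, 10.607) = (-24.003, -0.140) km/h.
Magnitude = |(-24.003, -0.140)| = 24.003 km/h.

24.0 km/h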